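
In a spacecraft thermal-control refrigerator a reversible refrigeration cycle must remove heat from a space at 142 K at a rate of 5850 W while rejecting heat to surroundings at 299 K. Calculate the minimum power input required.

Ẇ_in ≈ 6470 W

Carnot COP: COP_R = T_C/(T_H − T_C) = 142.00/157.00 = 0.9045.
W = Q_C/COP_R = 5850/0.9045 = 6470 W.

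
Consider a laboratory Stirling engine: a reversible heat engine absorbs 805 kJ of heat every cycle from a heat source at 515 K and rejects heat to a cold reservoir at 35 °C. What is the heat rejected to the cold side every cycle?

Q_C ≈ 482 kJ

T_C = 35 °C → 35 + 273.15 = 308.15 K.
η_rev = 1 − T_C/T_H = 1 − 308.15/515.00 = 0.4017.
For a reversible cycle Q_C/Q_H = T_C/T_H, so Q_C = 805 × 308.15/515.00 = 482 kJ.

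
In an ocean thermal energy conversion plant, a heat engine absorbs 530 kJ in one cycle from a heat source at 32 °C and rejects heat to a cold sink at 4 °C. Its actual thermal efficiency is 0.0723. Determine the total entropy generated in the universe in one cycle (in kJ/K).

T_H = 32 °C → 32 + 273.15 = 305.15 K.
T_C = 4 °C → 4 + 273.15 = 277.15 K.
W = η·Q_H = 0.0723 × 530 = 38.32 kJ, so Q_C = Q_H − W = 491.7 kJ.
The hot reservoir loses entropy Q_H/T_H = 530/305.15 = 1.737 kJ/K; the cold reservoir gains Q_C/T_C = 491.7/277.15 = 1.774 kJ/K.
ΔS_univ = −Q_H/T_H + Q_C/T_C = 0.0372 kJ/K (> 0, since η = 0.0723 < η_Carnot = 0.092).

ΔS_univ ≈ 0.0372 kJ/K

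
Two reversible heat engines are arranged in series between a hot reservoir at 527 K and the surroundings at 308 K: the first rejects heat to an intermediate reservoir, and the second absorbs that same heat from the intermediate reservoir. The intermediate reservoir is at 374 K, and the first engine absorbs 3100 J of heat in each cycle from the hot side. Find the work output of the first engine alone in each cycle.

W₁ ≈ 900.0 J

First-stage efficiency η₁ = 1 − T_m/T_H = 1 − 374.00/527.00 = 0.2903.
W₁ = η₁·Q_H = 0.2903 × 3100 = 900.0 J.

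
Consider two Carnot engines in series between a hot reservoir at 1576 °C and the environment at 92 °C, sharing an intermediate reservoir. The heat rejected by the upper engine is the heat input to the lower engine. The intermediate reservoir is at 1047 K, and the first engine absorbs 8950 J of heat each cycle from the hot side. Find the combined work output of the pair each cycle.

W_total ≈ 7180 J

T_H = 1576 °C → 1576 + 273.15 = 1849.15 K.
T_C = 92 °C → 92 + 273.15 = 365.15 K.
Two reversible stages in series are equivalent to a single Carnot engine between T_H and T_C, so η_total = 1 − T_C/T_H = 1 − 365.15/1849.15 = 0.8025.
W_total = η_total · Q_H = 0.8025 × 8950 = 7180 J.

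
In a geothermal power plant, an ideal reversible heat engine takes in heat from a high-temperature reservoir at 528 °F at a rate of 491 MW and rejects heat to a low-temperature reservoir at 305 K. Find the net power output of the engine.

Ẇ ≈ 218 MW

T_H = 528 °F → (528 − 32) × 5/9 = 275.56 °C = 548.71 K.
Carnot efficiency: η = 1 − T_C/T_H = 1 − 305.00/548.71 = 0.4441.
W = η·Q_H = 0.4441 × 491 = 218 MW.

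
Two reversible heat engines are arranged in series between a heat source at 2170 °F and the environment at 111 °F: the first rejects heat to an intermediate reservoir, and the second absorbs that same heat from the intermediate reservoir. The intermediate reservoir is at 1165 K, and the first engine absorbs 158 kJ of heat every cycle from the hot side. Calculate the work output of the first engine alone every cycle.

T_H = 2170 °F → (2170 − 32) × 5/9 = 1187.78 °C = 1460.93 K.
T_C = 111 °F → (111 − 32) × 5/9 = 43.89 °C = 317.04 K.
First-stage efficiency η₁ = 1 − T_m/T_H = 1 − 1165.00/1460.93 = 0.2026.
W₁ = η₁·Q_H = 0.2026 × 158 = 32.0 kJ.

W₁ ≈ 32.0 kJ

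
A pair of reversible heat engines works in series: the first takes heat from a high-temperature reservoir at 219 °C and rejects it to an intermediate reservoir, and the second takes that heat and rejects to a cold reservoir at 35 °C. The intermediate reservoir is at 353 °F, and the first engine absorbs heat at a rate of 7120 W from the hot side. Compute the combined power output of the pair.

T_H = 219 °C → 219 + 273.15 = 492.15 K.
T_C = 35 °C → 35 + 273.15 = 308.15 K.
Two reversible stages in series are equivalent to a single Carnot engine between T_H and T_C, so η_total = 1 − T_C/T_H = 1 − 308.15/492.15 = 0.3739.
W_total = η_total · Q_H = 0.3739 × 7120 = 2662 W.

Ẇ_total ≈ 2662 W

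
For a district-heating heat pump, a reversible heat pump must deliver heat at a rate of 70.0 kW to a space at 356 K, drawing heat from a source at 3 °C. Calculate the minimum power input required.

Ẇ_in ≈ 15.70 kW

T_C = 3 °C → 3 + 273.15 = 276.15 K.
COP_HP = T_H/(T_H − T_C) = 356.00/79.85 = 4.4584.
W = Q_H/COP_HP = 70.0/4.4584 = 15.70 kW.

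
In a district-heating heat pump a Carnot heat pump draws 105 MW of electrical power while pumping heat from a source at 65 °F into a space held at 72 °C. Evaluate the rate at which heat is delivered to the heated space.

Q̇_H ≈ 675 MW

T_H = 72 °C → 72 + 273.15 = 345.15 K.
T_C = 65 °F → (65 − 32) × 5/9 = 18.33 °C = 291.48 K.
Reversible heating COP: COP_HP = T_H/(T_H − T_C) = 345.15/53.67 = 6.4314.
Q_H = COP_HP · W = 6.4314 × 105 = 675 MW.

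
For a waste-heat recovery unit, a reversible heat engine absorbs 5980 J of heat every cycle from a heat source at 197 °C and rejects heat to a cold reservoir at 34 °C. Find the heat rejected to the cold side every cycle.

T_H = 197 °C → 197 + 273.15 = 470.15 K.
T_C = 34 °C → 34 + 273.15 = 307.15 K.
For a reversible engine, η = 1 − T_C/T_H = 1 − 307.15/470.15 = 0.3467.
For a reversible cycle Q_C/Q_H = T_C/T_H, so Q_C = 5980 × 307.15/470.15 = 3907 J.

Q_C ≈ 3907 J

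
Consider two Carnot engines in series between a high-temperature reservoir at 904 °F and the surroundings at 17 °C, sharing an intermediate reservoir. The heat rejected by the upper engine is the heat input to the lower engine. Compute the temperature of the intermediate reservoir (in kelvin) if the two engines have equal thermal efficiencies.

T_H = 904 °F → (904 − 32) × 5/9 = 484.44 °C = 757.59 K.
T_C = 17 °C → 17 + 273.15 = 290.15 K.
Equal efficiencies require 1 − T_m/T_H = 1 − T_C/T_m, i.e. T_m/T_H = T_C/T_m, so T_m = √(T_H·T_C) = √(757.59 × 290.15) = 468.8 K.

T_m ≈ 468.8 K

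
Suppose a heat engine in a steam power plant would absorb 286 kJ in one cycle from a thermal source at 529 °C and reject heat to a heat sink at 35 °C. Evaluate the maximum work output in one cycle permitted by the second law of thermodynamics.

W_max ≈ 176 kJ

T_H = 529 °C → 529 + 273.15 = 802.15 K.
T_C = 35 °C → 35 + 273.15 = 308.15 K.
The upper bound on efficiency is η_max = 1 − T_C/T_H = 1 − 308.15/802.15 = 0.6158.
W_max = η_max · Q_H = 0.6158 × 286 = 176 kJ.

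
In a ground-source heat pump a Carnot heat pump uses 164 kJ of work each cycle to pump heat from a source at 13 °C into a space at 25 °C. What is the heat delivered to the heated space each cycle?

T_H = 25 °C → 25 + 273.15 = 298.15 K.
T_C = 13 °C → 13 + 273.15 = 286.15 K.
The Carnot heat-pump COP is COP_HP = T_H/(T_H − T_C) = 298.15/12.00 = 24.8458.
Q_H = COP_HP · W = 24.8458 × 164 = 4070 kJ.

Q_H ≈ 4070 kJ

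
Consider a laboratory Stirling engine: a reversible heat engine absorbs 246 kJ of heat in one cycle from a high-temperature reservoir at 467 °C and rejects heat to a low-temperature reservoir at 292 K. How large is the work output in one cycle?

T_H = 467 °C → 467 + 273.15 = 740.15 K.
Since the cycle is reversible, η = 1 − T_C/T_H = 1 − 292.00/740.15 = 0.6055.
W = η·Q_H = 0.6055 × 246 = 149 kJ.

W ≈ 149 kJ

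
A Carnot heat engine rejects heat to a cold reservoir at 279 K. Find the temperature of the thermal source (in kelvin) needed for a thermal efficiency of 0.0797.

T_H ≈ 303 K

From η = 1 − T_C/T_H, solving for T_H gives T_H = T_C/(1 − η) = 279.00/(1 − 0.0797) = 303 K.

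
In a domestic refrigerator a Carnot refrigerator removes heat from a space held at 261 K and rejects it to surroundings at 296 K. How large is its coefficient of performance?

COP_R ≈ 7.457

COP_R = T_C/(T_H − T_C) = 261.00/(296.00 − 261.00) = 7.457.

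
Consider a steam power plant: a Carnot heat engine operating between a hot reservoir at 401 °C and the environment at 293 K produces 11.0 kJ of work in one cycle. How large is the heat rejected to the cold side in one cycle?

Q_C ≈ 8.456 kJ

T_H = 401 °C → 401 + 273.15 = 674.15 K.
For a reversible engine, η = 1 − T_C/T_H = 1 − 293.00/674.15 = 0.5654.
Since Q_C/Q_H = T_C/T_H and Q_H = W/η, Q_C = W·T_C/(T_H − T_C) = 11.0 × 293.00/381.15 = 8.456 kJ.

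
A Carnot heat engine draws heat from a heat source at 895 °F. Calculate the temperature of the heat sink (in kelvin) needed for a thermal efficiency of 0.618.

T_C ≈ 287 K

T_H = 895 °F → (895 − 32) × 5/9 = 479.44 °C = 752.59 K.
From η = 1 − T_C/T_H, T_C = T_H·(1 − η) = 752.59 × (1 − 0.618) = 287 K.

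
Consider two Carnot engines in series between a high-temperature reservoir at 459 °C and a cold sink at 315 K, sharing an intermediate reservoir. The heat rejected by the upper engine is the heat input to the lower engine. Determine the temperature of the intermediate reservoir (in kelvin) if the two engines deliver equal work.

T_H = 459 °C → 459 + 273.15 = 732.15 K.
For reversible stages Q_m = Q_H·(T_m/T_H). Setting W₁ = Q_H(1 − T_m/T_H) equal to W₂ = Q_m(1 − T_C/T_m) = Q_H·(T_m − T_C)/T_H gives T_H − T_m = T_m − T_C, so T_m = (T_H + T_C)/2 = (732.15 + 315.00)/2 = 524 K.

T_m ≈ 524 K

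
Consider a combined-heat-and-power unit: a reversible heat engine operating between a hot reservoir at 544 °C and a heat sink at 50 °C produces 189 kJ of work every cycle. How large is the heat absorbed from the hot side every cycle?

T_H = 544 °C → 544 + 273.15 = 817.15 K.
T_C = 50 °C → 50 + 273.15 = 323.15 K.
The Carnot efficiency is η = 1 − T_C/T_H = 1 − 323.15/817.15 = 0.6045.
Q_H = W/η = 189/0.6045 = 313 kJ.

Q_H ≈ 313 kJ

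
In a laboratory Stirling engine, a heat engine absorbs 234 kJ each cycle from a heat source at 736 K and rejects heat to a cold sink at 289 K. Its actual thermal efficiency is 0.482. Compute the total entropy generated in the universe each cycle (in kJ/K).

W = η·Q_H = 0.482 × 234 = 112.8 kJ, so Q_C = Q_H − W = 121.2 kJ.
The hot reservoir loses entropy Q_H/T_H = 234/736.00 = 0.3179 kJ/K; the cold reservoir gains Q_C/T_C = 121.2/289.00 = 0.4194 kJ/K.
ΔS_univ = −Q_H/T_H + Q_C/T_C = 0.101 kJ/K (> 0, since η = 0.482 < η_Carnot = 0.607).

ΔS_univ ≈ 0.101 kJ/K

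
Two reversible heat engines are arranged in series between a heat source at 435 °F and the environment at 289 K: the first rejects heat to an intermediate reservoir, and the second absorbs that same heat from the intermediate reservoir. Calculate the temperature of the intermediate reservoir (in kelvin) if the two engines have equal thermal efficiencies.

T_m ≈ 379 K

T_H = 435 °F → (435 − 32) × 5/9 = 223.89 °C = 497.04 K.
Equal efficiencies require 1 − T_m/T_H = 1 − T_C/T_m, i.e. T_m/T_H = T_C/T_m, so T_m = √(T_H·T_C) = √(497.04 × 289.00) = 379 K.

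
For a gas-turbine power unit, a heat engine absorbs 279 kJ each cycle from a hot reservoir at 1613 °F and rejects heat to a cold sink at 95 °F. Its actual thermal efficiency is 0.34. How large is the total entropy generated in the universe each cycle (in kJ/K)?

ΔS_univ ≈ 0.3553 kJ/K

T_H = 1613 °F → (1613 − 32) × 5/9 = 878.33 °C = 1151.48 K.
T_C = 95 °F → (95 − 32) × 5/9 = 35.00 °C = 308.15 K.
W = η·Q_H = 0.34 × 279 = 94.86 kJ, so Q_C = Q_H − W = 184.1 kJ.
The hot reservoir loses entropy Q_H/T_H = 279/1151.48 = 0.2423 kJ/K; the cold reservoir gains Q_C/T_C = 184.1/308.15 = 0.5976 kJ/K.
ΔS_univ = −Q_H/T_H + Q_C/T_C = 0.3553 kJ/K (> 0, since η = 0.34 < η_Carnot = 0.732).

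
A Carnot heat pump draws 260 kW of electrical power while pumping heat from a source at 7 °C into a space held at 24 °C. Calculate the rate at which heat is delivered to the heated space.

Q̇_H ≈ 4545 kW

T_H = 24 °C → 24 + 273.15 = 297.15 K.
T_C = 7 °C → 7 + 273.15 = 280.15 K.
Reversible heating COP: COP_HP = T_H/(T_H − T_C) = 297.15/17.00 = 17.4794.
Q_H = COP_HP · W = 17.4794 × 260 = 4545 kW.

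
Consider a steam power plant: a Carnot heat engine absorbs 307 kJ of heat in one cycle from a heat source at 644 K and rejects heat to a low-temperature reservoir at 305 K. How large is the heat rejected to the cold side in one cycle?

η_rev = 1 − T_C/T_H = 1 − 305.00/644.00 = 0.5264.
For a reversible cycle Q_C/Q_H = T_C/T_H, so Q_C = 307 × 305.00/644.00 = 145 kJ.

Q_C ≈ 145 kJ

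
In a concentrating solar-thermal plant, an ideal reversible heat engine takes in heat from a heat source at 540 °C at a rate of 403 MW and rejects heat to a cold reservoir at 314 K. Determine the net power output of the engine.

T_H = 540 °C → 540 + 273.15 = 813.15 K.
Since the cycle is reversible, η = 1 − T_C/T_H = 1 − 314.00/813.15 = 0.6138.
W = η·Q_H = 0.6138 × 403 = 247 MW.

Ẇ ≈ 247 MW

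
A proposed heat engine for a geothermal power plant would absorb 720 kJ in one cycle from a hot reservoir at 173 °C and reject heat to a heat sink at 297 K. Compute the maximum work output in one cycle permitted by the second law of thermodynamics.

T_H = 173 °C → 173 + 273.15 = 446.15 K.
No engine can exceed the Carnot limit: η_max = 1 − T_C/T_H = 1 − 297.00/446.15 = 0.3343.
W_max = η_max · Q_H = 0.3343 × 720 = 241 kJ.

W_max ≈ 241 kJ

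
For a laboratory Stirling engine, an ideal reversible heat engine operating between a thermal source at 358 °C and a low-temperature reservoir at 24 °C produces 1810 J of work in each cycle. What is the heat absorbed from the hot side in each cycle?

T_H = 358 °C → 358 + 273.15 = 631.15 K.
T_C = 24 °C → 24 + 273.15 = 297.15 K.
η_rev = 1 − T_C/T_H = 1 − 297.15/631.15 = 0.5292.
Q_H = W/η = 1810/0.5292 = 3420 J.

Q_H ≈ 3420 J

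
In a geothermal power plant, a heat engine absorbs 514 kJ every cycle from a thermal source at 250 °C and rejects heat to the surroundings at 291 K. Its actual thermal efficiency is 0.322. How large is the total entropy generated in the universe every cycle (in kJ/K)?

T_H = 250 °C → 250 + 273.15 = 523.15 K.
W = η·Q_H = 0.322 × 514 = 165.5 kJ, so Q_C = Q_H − W = 348.5 kJ.
The hot reservoir loses entropy Q_H/T_H = 514/523.15 = 0.9825 kJ/K; the cold reservoir gains Q_C/T_C = 348.5/291.00 = 1.198 kJ/K.
ΔS_univ = −Q_H/T_H + Q_C/T_C = 0.2151 kJ/K (> 0, since η = 0.322 < η_Carnot = 0.444).

ΔS_univ ≈ 0.2151 kJ/K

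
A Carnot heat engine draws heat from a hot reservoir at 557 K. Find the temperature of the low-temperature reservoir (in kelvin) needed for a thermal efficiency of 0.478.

T_C ≈ 291 K

From η = 1 − T_C/T_H, T_C = T_H·(1 − η) = 557.00 × (1 − 0.478) = 291 K.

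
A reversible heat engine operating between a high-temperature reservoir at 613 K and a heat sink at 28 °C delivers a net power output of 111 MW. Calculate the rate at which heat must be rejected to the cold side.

Q̇_C ≈ 107 MW

T_C = 28 °C → 28 + 273.15 = 301.15 K.
For a reversible engine, η = 1 − T_C/T_H = 1 − 301.15/613.00 = 0.5087.
Since Q_C/Q_H = T_C/T_H and Q_H = W/η, Q_C = W·T_C/(T_H − T_C) = 111 × 301.15/311.85 = 107 MW.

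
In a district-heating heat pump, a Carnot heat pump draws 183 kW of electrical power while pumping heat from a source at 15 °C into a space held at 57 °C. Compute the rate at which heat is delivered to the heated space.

T_H = 57 °C → 57 + 273.15 = 330.15 K.
T_C = 15 °C → 15 + 273.15 = 288.15 K.
For a reversible heat pump, COP_HP = T_H/(T_H − T_C) = 330.15/42.00 = 7.8607.
Q_H = COP_HP · W = 7.8607 × 183 = 1440 kW.

Q̇_H ≈ 1440 kW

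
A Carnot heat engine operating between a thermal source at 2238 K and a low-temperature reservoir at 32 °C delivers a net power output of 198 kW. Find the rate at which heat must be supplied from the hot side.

T_C = 32 °C → 32 + 273.15 = 305.15 K.
Since the cycle is reversible, η = 1 − T_C/T_H = 1 − 305.15/2238.00 = 0.8637.
Q_H = W/η = 198/0.8637 = 229 kW.

Q̇_H ≈ 229 kW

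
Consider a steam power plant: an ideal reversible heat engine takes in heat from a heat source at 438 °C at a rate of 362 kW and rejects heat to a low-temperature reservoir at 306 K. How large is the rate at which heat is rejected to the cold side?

T_H = 438 °C → 438 + 273.15 = 711.15 K.
Carnot efficiency: η = 1 − T_C/T_H = 1 − 306.00/711.15 = 0.5697.
For a reversible cycle Q_C/Q_H = T_C/T_H, so Q_C = 362 × 306.00/711.15 = 156 kW.

Q̇_C ≈ 156 kW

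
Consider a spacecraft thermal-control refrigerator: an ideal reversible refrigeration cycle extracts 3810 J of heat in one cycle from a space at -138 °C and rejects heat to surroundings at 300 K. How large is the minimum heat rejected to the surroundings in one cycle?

Q_H ≈ 8460 J

T_C = -138 °C → -138 + 273.15 = 135.15 K.
For a reversible cycle Q_H/Q_C = T_H/T_C, so Q_H = Q_C·T_H/T_C = 3810 × 300.00/135.15 = 8460 J.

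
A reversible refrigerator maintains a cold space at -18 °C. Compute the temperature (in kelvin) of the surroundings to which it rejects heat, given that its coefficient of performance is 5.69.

T_H ≈ 300 K

T_C = -18 °C → -18 + 273.15 = 255.15 K.
COP_R = T_C/(T_H − T_C) ⇒ T_H = T_C·(1 + 1/COP_R) = 255.15 × (1 + 1/5.69) = 300 K.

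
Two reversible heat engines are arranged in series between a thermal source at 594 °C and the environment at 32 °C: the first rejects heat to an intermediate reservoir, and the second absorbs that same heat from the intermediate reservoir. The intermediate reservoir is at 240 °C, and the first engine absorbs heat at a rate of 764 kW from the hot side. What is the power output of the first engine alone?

Ẇ₁ ≈ 311.9 kW

T_H = 594 °C → 594 + 273.15 = 867.15 K.
T_C = 32 °C → 32 + 273.15 = 305.15 K.
T_m = 240 °C → 240 + 273.15 = 513.15 K.
First-stage efficiency η₁ = 1 − T_m/T_H = 1 − 513.15/867.15 = 0.4082.
W₁ = η₁·Q_H = 0.4082 × 764 = 311.9 kW.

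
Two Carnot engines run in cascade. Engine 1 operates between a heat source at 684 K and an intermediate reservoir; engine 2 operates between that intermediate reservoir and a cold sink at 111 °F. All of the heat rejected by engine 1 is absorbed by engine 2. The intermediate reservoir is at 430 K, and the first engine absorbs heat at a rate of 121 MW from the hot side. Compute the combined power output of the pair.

Ẇ_total ≈ 64.9 MW

T_C = 111 °F → (111 − 32) × 5/9 = 43.89 °C = 317.04 K.
Two reversible stages in series are equivalent to a single Carnot engine between T_H and T_C, so η_total = 1 − T_C/T_H = 1 − 317.04/684.00 = 0.5365.
W_total = η_total · Q_H = 0.5365 × 121 = 64.9 MW.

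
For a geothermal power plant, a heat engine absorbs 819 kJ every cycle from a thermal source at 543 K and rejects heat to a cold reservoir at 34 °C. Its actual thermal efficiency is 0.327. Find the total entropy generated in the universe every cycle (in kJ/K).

ΔS_univ ≈ 0.286 kJ/K

T_C = 34 °C → 34 + 273.15 = 307.15 K.
W = η·Q_H = 0.327 × 819 = 267.8 kJ, so Q_C = Q_H − W = 551.2 kJ.
The hot reservoir loses entropy Q_H/T_H = 819/543.00 = 1.508 kJ/K; the cold reservoir gains Q_C/T_C = 551.2/307.15 = 1.795 kJ/K.
ΔS_univ = −Q_H/T_H + Q_C/T_C = 0.286 kJ/K (> 0, since η = 0.327 < η_Carnot = 0.434).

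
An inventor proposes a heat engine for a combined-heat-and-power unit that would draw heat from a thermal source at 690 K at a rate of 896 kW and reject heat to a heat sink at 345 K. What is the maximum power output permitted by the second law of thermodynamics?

No engine can exceed the Carnot limit: η_max = 1 − T_C/T_H = 1 − 345.00/690.00 = 0.5000.
W_max = η_max · Q_H = 0.5000 × 896 = 448.0 kW.

Ẇ_max ≈ 448.0 kW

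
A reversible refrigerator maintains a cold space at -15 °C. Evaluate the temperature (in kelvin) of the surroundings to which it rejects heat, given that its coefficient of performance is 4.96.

T_C = -15 °C → -15 + 273.15 = 258.15 K.
COP_R = T_C/(T_H − T_C) ⇒ T_H = T_C·(1 + 1/COP_R) = 258.15 × (1 + 1/4.96) = 310 K.

T_H ≈ 310 K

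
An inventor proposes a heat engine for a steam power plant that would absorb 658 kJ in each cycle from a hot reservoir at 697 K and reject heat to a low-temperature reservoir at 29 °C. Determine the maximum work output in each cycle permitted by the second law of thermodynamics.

T_C = 29 °C → 29 + 273.15 = 302.15 K.
The second-law ceiling is the Carnot efficiency, η_max = 1 − T_C/T_H = 1 − 302.15/697.00 = 0.5665.
W_max = η_max · Q_H = 0.5665 × 658 = 373 kJ.

W_max ≈ 373 kJ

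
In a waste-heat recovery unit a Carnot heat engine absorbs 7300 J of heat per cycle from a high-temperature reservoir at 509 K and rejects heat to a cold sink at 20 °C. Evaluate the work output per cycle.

W ≈ 3100 J

T_C = 20 °C → 20 + 273.15 = 293.15 K.
Since the cycle is reversible, η = 1 − T_C/T_H = 1 − 293.15/509.00 = 0.4241.
W = η·Q_H = 0.4241 × 7300 = 3100 J.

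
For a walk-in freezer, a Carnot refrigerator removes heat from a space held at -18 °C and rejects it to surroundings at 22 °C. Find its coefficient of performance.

T_H = 22 °C → 22 + 273.15 = 295.15 K.
T_C = -18 °C → -18 + 273.15 = 255.15 K.
The reversible coefficient of performance is COP_R = T_C/(T_H − T_C) = 255.15/(295.15 − 255.15) = 6.38.

COP_R ≈ 6.38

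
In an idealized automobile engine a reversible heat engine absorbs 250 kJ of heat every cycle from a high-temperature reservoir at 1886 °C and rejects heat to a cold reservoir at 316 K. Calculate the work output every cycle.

W ≈ 213 kJ

T_H = 1886 °C → 1886 + 273.15 = 2159.15 K.
Since the cycle is reversible, η = 1 − T_C/T_H = 1 − 316.00/2159.15 = 0.8536.
W = η·Q_H = 0.8536 × 250 = 213 kJ.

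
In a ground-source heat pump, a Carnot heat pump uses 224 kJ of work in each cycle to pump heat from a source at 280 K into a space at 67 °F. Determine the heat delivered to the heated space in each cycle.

Q_H ≈ 5200 kJ

T_H = 67 °F → (67 − 32) × 5/9 = 19.44 °C = 292.59 K.
COP_HP = T_H/(T_H − T_C) = 292.59/12.59 = 23.2320.
Q_H = COP_HP · W = 23.2320 × 224 = 5200 kJ.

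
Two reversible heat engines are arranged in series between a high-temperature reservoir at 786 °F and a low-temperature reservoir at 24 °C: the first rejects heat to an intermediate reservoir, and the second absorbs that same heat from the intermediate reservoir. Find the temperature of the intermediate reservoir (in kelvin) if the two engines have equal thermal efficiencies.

T_H = 786 °F → (786 − 32) × 5/9 = 418.89 °C = 692.04 K.
T_C = 24 °C → 24 + 273.15 = 297.15 K.
Equal efficiencies require 1 − T_m/T_H = 1 − T_C/T_m, i.e. T_m/T_H = T_C/T_m, so T_m = √(T_H·T_C) = √(692.04 × 297.15) = 453 K.

T_m ≈ 453 K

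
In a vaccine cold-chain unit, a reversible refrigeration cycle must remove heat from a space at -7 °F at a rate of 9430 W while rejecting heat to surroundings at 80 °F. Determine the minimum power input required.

T_H = 80 °F → (80 − 32) × 5/9 = 26.67 °C = 299.82 K.
T_C = -7 °F → (-7 − 32) × 5/9 = -21.67 °C = 251.48 K.
Carnot COP: COP_R = T_C/(T_H − T_C) = 251.48/48.33 = 5.2031.
W = Q_C/COP_R = 9430/5.2031 = 1810 W.

Ẇ_in ≈ 1810 W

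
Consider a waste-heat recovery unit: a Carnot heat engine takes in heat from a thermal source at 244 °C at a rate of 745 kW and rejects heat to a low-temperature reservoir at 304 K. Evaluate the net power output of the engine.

Ẇ ≈ 307 kW

T_H = 244 °C → 244 + 273.15 = 517.15 K.
For a reversible engine, η = 1 − T_C/T_H = 1 − 304.00/517.15 = 0.4122.
W = η·Q_H = 0.4122 × 745 = 307 kW.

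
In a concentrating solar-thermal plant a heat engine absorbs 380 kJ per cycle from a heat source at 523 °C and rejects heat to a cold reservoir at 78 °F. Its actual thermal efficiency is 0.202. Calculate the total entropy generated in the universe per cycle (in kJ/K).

ΔS_univ ≈ 0.538 kJ/K

T_H = 523 °C → 523 + 273.15 = 796.15 K.
T_C = 78 °F → (78 − 32) × 5/9 = 25.56 °C = 298.71 K.
W = η·Q_H = 0.202 × 380 = 76.76 kJ, so Q_C = Q_H − W = 303.2 kJ.
The hot reservoir loses entropy Q_H/T_H = 380/796.15 = 0.4773 kJ/K; the cold reservoir gains Q_C/T_C = 303.2/298.71 = 1.015 kJ/K.
ΔS_univ = −Q_H/T_H + Q_C/T_C = 0.538 kJ/K (> 0, since η = 0.202 < η_Carnot = 0.625).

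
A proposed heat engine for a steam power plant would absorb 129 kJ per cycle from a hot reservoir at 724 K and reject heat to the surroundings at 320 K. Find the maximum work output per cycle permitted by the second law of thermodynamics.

The second-law ceiling is the Carnot efficiency, η_max = 1 − T_C/T_H = 1 − 320.00/724.00 = 0.5580.
W_max = η_max · Q_H = 0.5580 × 129 = 72.0 kJ.

W_max ≈ 72.0 kJ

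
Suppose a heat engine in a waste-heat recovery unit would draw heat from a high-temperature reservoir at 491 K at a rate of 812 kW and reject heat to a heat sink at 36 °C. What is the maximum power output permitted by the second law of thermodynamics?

T_C = 36 °C → 36 + 273.15 = 309.15 K.
The second-law ceiling is the Carnot efficiency, η_max = 1 − T_C/T_H = 1 − 309.15/491.00 = 0.3704.
W_max = η_max · Q_H = 0.3704 × 812 = 301 kW.

Ẇ_max ≈ 301 kW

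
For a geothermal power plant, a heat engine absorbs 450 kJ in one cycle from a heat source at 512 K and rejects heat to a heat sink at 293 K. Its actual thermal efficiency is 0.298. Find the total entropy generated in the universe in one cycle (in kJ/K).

ΔS_univ ≈ 0.199 kJ/K

W = η·Q_H = 0.298 × 450 = 134.1 kJ, so Q_C = Q_H − W = 315.9 kJ.
Reservoir entropy changes: ΔS_H = −Q_H/T_H = −450/512.00 = -0.8789 kJ/K and ΔS_C = +Q_C/T_C = 315.9/293.00 = 1.078 kJ/K.
ΔS_univ = −Q_H/T_H + Q_C/T_C = 0.199 kJ/K (> 0, since η = 0.298 < η_Carnot = 0.428).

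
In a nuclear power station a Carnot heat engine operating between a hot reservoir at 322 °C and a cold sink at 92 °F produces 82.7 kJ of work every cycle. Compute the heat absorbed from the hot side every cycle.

T_H = 322 °C → 322 + 273.15 = 595.15 K.
T_C = 92 °F → (92 − 32) × 5/9 = 33.33 °C = 306.48 K.
Since the cycle is reversible, η = 1 − T_C/T_H = 1 − 306.48/595.15 = 0.4850.
Q_H = W/η = 82.7/0.4850 = 171 kJ.

Q_H ≈ 171 kJ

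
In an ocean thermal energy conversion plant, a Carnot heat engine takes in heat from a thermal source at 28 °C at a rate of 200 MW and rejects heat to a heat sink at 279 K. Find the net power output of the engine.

Ẇ ≈ 14.71 MW

T_H = 28 °C → 28 + 273.15 = 301.15 K.
The Carnot efficiency is η = 1 − T_C/T_H = 1 − 279.00/301.15 = 0.0736.
W = η·Q_H = 0.0736 × 200 = 14.71 MW.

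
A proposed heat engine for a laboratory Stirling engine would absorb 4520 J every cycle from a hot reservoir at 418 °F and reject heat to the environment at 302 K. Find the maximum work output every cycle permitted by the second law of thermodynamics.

W_max ≈ 1720 J

T_H = 418 °F → (418 − 32) × 5/9 = 214.44 °C = 487.59 K.
The second-law ceiling is the Carnot efficiency, η_max = 1 − T_C/T_H = 1 − 302.00/487.59 = 0.3806.
W_max = η_max · Q_H = 0.3806 × 4520 = 1720 J.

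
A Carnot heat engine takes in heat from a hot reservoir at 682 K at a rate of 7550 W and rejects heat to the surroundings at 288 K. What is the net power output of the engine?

η_rev = 1 − T_C/T_H = 1 − 288.00/682.00 = 0.5777.
W = η·Q_H = 0.5777 × 7550 = 4360 W.

Ẇ ≈ 4360 W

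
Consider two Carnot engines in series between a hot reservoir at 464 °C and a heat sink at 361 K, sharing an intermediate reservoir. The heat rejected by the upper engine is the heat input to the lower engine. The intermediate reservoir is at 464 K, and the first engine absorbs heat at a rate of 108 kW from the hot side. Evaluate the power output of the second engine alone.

T_H = 464 °C → 464 + 273.15 = 737.15 K.
Heat entering the second stage: Q_m = Q_H·(T_m/T_H) = 108 × 464.00/737.15 = 68.0 kW.
Second-stage efficiency η₂ = 1 − T_C/T_m = 1 − 361.00/464.00 = 0.2220, so W₂ = η₂·Q_m = 15.1 kW.

Ẇ₂ ≈ 15.1 kW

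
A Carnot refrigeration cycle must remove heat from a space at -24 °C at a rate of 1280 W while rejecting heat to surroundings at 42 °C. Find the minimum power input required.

Ẇ_in ≈ 339.1 W

T_H = 42 °C → 42 + 273.15 = 315.15 K.
T_C = -24 °C → -24 + 273.15 = 249.15 K.
The reversible coefficient of performance is COP_R = T_C/(T_H − T_C) = 249.15/66.00 = 3.7750.
W = Q_C/COP_R = 1280/3.7750 = 339.1 W.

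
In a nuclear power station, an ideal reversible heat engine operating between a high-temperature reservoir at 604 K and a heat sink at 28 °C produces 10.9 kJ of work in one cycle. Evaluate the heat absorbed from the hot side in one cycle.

T_C = 28 °C → 28 + 273.15 = 301.15 K.
η_rev = 1 − T_C/T_H = 1 − 301.15/604.00 = 0.5014.
Q_H = W/η = 10.9/0.5014 = 21.7 kJ.

Q_H ≈ 21.7 kJ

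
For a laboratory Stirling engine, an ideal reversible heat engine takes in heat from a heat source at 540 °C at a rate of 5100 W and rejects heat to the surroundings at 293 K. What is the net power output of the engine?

T_H = 540 °C → 540 + 273.15 = 813.15 K.
Carnot efficiency: η = 1 − T_C/T_H = 1 − 293.00/813.15 = 0.6397.
W = η·Q_H = 0.6397 × 5100 = 3262 W.

Ẇ ≈ 3262 W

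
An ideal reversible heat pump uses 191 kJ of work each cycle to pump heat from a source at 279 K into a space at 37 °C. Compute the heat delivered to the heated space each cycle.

T_H = 37 °C → 37 + 273.15 = 310.15 K.
For a reversible heat pump, COP_HP = T_H/(T_H − T_C) = 310.15/31.15 = 9.9567.
Q_H = COP_HP · W = 9.9567 × 191 = 1902 kJ.

Q_H ≈ 1902 kJ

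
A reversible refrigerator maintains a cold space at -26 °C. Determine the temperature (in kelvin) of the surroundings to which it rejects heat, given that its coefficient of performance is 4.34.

T_H ≈ 304.1 K

T_C = -26 °C → -26 + 273.15 = 247.15 K.
COP_R = T_C/(T_H − T_C) ⇒ T_H = T_C·(1 + 1/COP_R) = 247.15 × (1 + 1/4.34) = 304.1 K.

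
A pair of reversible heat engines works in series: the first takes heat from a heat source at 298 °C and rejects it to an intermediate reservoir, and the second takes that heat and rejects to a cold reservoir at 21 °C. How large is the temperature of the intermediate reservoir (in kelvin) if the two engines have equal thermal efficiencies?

T_H = 298 °C → 298 + 273.15 = 571.15 K.
T_C = 21 °C → 21 + 273.15 = 294.15 K.
Equal efficiencies require 1 − T_m/T_H = 1 − T_C/T_m, i.e. T_m/T_H = T_C/T_m, so T_m = √(T_H·T_C) = √(571.15 × 294.15) = 409.9 K.

T_m ≈ 409.9 K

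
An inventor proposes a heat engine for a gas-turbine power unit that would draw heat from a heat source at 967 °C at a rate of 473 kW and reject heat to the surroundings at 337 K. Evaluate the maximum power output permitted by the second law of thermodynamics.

T_H = 967 °C → 967 + 273.15 = 1240.15 K.
The second-law ceiling is the Carnot efficiency, η_max = 1 − T_C/T_H = 1 − 337.00/1240.15 = 0.7283.
W_max = η_max · Q_H = 0.7283 × 473 = 344 kW.

Ẇ_max ≈ 344 kW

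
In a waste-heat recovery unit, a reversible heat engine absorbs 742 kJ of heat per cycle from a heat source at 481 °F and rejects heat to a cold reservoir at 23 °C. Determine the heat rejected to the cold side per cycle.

T_H = 481 °F → (481 − 32) × 5/9 = 249.44 °C = 522.59 K.
T_C = 23 °C → 23 + 273.15 = 296.15 K.
η_rev = 1 − T_C/T_H = 1 − 296.15/522.59 = 0.4333.
For a reversible cycle Q_C/Q_H = T_C/T_H, so Q_C = 742 × 296.15/522.59 = 420 kJ.

Q_C ≈ 420 kJ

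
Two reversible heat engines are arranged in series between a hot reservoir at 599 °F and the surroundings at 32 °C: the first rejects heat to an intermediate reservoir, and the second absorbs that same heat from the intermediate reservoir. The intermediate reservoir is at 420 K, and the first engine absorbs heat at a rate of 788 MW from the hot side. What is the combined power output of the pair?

T_H = 599 °F → (599 − 32) × 5/9 = 315.00 °C = 588.15 K.
T_C = 32 °C → 32 + 273.15 = 305.15 K.
Two reversible stages in series are equivalent to a single Carnot engine between T_H and T_C, so η_total = 1 − T_C/T_H = 1 − 305.15/588.15 = 0.4812.
W_total = η_total · Q_H = 0.4812 × 788 = 379 MW.

Ẇ_total ≈ 379 MW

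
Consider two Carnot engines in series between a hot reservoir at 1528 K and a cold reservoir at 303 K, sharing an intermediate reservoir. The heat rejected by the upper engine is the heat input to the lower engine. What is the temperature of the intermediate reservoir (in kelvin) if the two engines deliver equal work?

T_m ≈ 915.5 K

For reversible stages Q_m = Q_H·(T_m/T_H). Setting W₁ = Q_H(1 − T_m/T_H) equal to W₂ = Q_m(1 − T_C/T_m) = Q_H·(T_m − T_C)/T_H gives T_H − T_m = T_m − T_C, so T_m = (T_H + T_C)/2 = (1528.00 + 303.00)/2 = 915.5 K.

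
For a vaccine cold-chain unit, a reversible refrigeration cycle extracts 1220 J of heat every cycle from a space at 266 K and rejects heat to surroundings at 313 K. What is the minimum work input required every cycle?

W_in ≈ 215.6 J

Carnot COP: COP_R = T_C/(T_H − T_C) = 266.00/47.00 = 5.6596.
W = Q_C/COP_R = 1220/5.6596 = 215.6 J.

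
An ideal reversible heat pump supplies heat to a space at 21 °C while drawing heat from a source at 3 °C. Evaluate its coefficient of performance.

COP_HP ≈ 16.3

T_H = 21 °C → 21 + 273.15 = 294.15 K.
T_C = 3 °C → 3 + 273.15 = 276.15 K.
The Carnot heat-pump COP is COP_HP = T_H/(T_H − T_C) = 294.15/(294.15 − 276.15) = 16.3.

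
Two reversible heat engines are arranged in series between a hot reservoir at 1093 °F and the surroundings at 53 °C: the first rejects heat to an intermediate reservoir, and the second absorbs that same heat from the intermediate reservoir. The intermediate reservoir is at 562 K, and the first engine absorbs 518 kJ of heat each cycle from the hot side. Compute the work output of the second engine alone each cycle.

W₂ ≈ 141.6 kJ

T_H = 1093 °F → (1093 − 32) × 5/9 = 589.44 °C = 862.59 K.
T_C = 53 °C → 53 + 273.15 = 326.15 K.
Heat entering the second stage: Q_m = Q_H·(T_m/T_H) = 518 × 562.00/862.59 = 337.5 kJ.
Second-stage efficiency η₂ = 1 − T_C/T_m = 1 − 326.15/562.00 = 0.4197, so W₂ = η₂·Q_m = 141.6 kJ.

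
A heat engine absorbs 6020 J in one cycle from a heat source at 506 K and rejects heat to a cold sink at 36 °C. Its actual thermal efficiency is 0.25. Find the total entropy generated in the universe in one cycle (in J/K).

ΔS_univ ≈ 2.707 J/K

T_C = 36 °C → 36 + 273.15 = 309.15 K.
W = η·Q_H = 0.25 × 6020 = 1505 J, so Q_C = Q_H − W = 4515 J.
Entropy balance on the reservoirs: −Q_H/T_H = -11.90 J/K, +Q_C/T_C = 14.60 J/K.
ΔS_univ = −Q_H/T_H + Q_C/T_C = 2.707 J/K (> 0, since η = 0.25 < η_Carnot = 0.389).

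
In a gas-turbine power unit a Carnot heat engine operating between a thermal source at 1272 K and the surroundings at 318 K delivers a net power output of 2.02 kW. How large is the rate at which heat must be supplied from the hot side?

Carnot efficiency: η = 1 − T_C/T_H = 1 − 318.00/1272.00 = 0.7500.
Q_H = W/η = 2.02/0.7500 = 2.693 kW.

Q̇_H ≈ 2.693 kW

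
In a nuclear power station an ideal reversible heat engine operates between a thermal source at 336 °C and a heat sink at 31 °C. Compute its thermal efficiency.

T_H = 336 °C → 336 + 273.15 = 609.15 K.
T_C = 31 °C → 31 + 273.15 = 304.15 K.
The Carnot efficiency is η = 1 − T_C/T_H = 1 − 304.15/609.15 = 0.501.

η ≈ 0.501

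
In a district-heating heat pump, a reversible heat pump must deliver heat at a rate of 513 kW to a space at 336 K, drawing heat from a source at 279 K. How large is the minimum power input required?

COP_HP = T_H/(T_H − T_C) = 336.00/57.00 = 5.8947.
W = Q_H/COP_HP = 513/5.8947 = 87.0 kW.

Ẇ_in ≈ 87.0 kW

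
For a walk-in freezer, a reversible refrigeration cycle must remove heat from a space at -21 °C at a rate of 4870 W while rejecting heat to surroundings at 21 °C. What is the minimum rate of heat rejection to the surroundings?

T_H = 21 °C → 21 + 273.15 = 294.15 K.
T_C = -21 °C → -21 + 273.15 = 252.15 K.
For a reversible cycle Q_H/Q_C = T_H/T_C, so Q_H = Q_C·T_H/T_C = 4870 × 294.15/252.15 = 5680 W.

Q̇_H ≈ 5680 W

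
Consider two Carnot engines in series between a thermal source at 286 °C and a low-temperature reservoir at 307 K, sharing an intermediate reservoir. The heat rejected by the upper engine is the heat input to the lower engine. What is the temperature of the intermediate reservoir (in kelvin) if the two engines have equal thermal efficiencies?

T_H = 286 °C → 286 + 273.15 = 559.15 K.
Equal efficiencies require 1 − T_m/T_H = 1 − T_C/T_m, i.e. T_m/T_H = T_C/T_m, so T_m = √(T_H·T_C) = √(559.15 × 307.00) = 414 K.

T_m ≈ 414 K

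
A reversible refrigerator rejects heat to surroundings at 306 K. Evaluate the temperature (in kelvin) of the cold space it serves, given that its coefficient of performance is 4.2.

T_C ≈ 247 K

COP_R = T_C/(T_H − T_C) ⇒ T_C = T_H·COP_R/(1 + COP_R) = 306.00 × 4.2/(1 + 4.2) = 247 K.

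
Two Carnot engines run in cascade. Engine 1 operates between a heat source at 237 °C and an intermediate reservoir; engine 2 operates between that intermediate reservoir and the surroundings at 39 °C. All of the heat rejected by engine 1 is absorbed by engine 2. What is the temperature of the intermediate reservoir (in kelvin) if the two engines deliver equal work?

T_m ≈ 411 K

T_H = 237 °C → 237 + 273.15 = 510.15 K.
T_C = 39 °C → 39 + 273.15 = 312.15 K.
For reversible stages Q_m = Q_H·(T_m/T_H). Setting W₁ = Q_H(1 − T_m/T_H) equal to W₂ = Q_m(1 − T_C/T_m) = Q_H·(T_m − T_C)/T_H gives T_H − T_m = T_m − T_C, so T_m = (T_H + T_C)/2 = (510.15 + 312.15)/2 = 411 K.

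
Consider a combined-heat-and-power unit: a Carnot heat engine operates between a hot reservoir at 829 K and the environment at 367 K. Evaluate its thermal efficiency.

η_rev = 1 − T_C/T_H = 1 − 367.00/829.00 = 0.5573.

η ≈ 0.5573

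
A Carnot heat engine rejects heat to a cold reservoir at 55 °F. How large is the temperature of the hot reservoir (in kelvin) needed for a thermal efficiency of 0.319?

T_C = 55 °F → (55 − 32) × 5/9 = 12.78 °C = 285.93 K.
From η = 1 − T_C/T_H, solving for T_H gives T_H = T_C/(1 − η) = 285.93/(1 − 0.319) = 420 K.

T_H ≈ 420 K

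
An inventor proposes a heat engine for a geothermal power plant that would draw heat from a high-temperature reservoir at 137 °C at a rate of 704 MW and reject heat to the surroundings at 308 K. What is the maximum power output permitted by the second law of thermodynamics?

T_H = 137 °C → 137 + 273.15 = 410.15 K.
No engine can exceed the Carnot limit: η_max = 1 − T_C/T_H = 1 − 308.00/410.15 = 0.2491.
W_max = η_max · Q_H = 0.2491 × 704 = 175 MW.

Ẇ_max ≈ 175 MW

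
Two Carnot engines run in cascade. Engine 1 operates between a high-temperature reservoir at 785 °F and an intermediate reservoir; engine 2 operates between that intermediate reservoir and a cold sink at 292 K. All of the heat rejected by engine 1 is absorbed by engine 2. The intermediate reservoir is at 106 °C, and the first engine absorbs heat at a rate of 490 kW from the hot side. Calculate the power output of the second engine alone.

T_H = 785 °F → (785 − 32) × 5/9 = 418.33 °C = 691.48 K.
T_m = 106 °C → 106 + 273.15 = 379.15 K.
Heat entering the second stage: Q_m = Q_H·(T_m/T_H) = 490 × 379.15/691.48 = 269 kW.
Second-stage efficiency η₂ = 1 − T_C/T_m = 1 − 292.00/379.15 = 0.2299, so W₂ = η₂·Q_m = 61.8 kW.

Ẇ₂ ≈ 61.8 kW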